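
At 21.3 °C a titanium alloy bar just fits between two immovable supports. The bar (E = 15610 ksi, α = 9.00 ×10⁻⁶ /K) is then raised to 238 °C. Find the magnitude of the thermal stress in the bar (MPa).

210 MPa

E = 15610 ksi = 107.6 GPa.
ΔT = 216.7 K. Constrained thermal stress σ = E·α·ΔT = 107.6×10³ MPa × 9.00×10⁻⁶ × 216.7 = 210 MPa (compressive).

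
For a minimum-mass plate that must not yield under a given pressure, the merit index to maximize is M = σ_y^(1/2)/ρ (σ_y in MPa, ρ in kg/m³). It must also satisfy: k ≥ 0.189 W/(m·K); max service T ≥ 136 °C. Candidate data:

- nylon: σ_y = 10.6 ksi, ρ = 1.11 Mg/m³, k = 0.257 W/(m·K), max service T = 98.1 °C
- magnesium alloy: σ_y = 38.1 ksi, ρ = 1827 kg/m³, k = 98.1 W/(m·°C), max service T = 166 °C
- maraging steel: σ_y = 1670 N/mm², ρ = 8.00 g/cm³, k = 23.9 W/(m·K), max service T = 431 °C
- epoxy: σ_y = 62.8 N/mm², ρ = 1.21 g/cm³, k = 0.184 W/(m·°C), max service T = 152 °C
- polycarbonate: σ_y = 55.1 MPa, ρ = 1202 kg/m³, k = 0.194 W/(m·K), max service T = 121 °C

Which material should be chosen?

magnesium alloy

Screen on constraints: k ≥ 0.189 W/(m·K); max service T ≥ 136 °C. Survivors: magnesium alloy, maraging steel.
Normalizing units and computing the index:
  magnesium alloy: σ_y = 262.7 MPa, ρ = 1827 kg/m³
  maraging steel: σ_y = 1670 MPa, ρ = 8000 kg/m³
  magnesium alloy: M = 8.87×10⁻³
  maraging steel: M = 5.11×10⁻³
The maximum is for magnesium alloy.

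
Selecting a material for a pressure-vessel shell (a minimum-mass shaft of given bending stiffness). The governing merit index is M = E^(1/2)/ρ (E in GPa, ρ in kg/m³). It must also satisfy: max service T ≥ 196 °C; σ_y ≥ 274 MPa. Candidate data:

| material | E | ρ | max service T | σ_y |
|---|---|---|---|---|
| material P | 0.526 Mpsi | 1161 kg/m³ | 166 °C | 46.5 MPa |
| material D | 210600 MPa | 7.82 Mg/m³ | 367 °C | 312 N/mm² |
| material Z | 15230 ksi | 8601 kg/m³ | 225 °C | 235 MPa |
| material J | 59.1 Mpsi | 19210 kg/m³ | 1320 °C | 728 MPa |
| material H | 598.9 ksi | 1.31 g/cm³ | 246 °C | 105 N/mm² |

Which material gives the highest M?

Screen on constraints: max service T ≥ 196 °C; σ_y ≥ 274 MPa. Survivors: material D, material J.
Putting every candidate on a common basis:
  material D: E = 210.6 GPa, ρ = 7820 kg/m³
  material J: E = 407.5 GPa, ρ = 19210 kg/m³
  material D: M = 1.86×10⁻³
  material J: M = 1.05×10⁻³
Highest index: material D.

material D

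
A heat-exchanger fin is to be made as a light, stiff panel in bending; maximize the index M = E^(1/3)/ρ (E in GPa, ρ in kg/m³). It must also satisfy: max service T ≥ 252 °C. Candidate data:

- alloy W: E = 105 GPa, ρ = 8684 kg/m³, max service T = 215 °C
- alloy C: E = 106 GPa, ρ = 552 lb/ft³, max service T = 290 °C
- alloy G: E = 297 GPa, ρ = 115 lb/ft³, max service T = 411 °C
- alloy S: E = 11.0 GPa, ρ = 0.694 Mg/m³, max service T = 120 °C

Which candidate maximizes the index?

Screen on constraints: max service T ≥ 252 °C. Survivors: alloy C, alloy G.
In SI units:
  alloy C: E = 106.0 GPa, ρ = 8842 kg/m³
  alloy G: E = 297.0 GPa, ρ = 1842 kg/m³
  alloy G: M = 3.62×10⁻³
  alloy C: M = 0.535×10⁻³
Highest index: alloy G.

alloy G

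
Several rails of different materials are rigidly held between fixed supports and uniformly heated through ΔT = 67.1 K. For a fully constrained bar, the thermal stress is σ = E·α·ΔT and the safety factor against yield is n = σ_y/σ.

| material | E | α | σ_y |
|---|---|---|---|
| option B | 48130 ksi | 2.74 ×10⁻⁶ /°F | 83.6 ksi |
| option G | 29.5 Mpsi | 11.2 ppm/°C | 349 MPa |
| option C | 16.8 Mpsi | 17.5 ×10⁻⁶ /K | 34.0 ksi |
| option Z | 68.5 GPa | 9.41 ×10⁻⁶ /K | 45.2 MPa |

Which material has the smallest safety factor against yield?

In consistent units (E in GPa, α in ×10⁻⁶/K, σ_y in MPa):
  option B: E = 331.8, α = 4.93, σ_y = 576.4 → σ = 110 MPa, n = 5.25
  option G: E = 203.4, α = 11.2, σ_y = 349.0 → σ = 153 MPa, n = 2.28
  option C: E = 115.8, α = 17.5, σ_y = 234.4 → σ = 136 MPa, n = 1.72
  option Z: E = 68.50, α = 9.41, σ_y = 45.20 → σ = 43.3 MPa, n = 1.05
The minimum is option Z at n = 1.05.

option Z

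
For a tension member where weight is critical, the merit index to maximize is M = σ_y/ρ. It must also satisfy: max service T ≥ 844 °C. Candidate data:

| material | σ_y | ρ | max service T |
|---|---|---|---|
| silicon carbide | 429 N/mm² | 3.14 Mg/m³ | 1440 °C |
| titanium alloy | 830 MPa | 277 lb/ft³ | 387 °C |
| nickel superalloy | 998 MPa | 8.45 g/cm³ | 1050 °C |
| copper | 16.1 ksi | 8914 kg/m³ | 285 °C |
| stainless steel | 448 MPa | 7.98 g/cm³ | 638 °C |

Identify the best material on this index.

Screen on constraints: max service T ≥ 844 °C. Survivors: silicon carbide, nickel superalloy.
After converting to SI:
  silicon carbide: σ_y = 429.0 MPa, ρ = 3140 kg/m³
  nickel superalloy: σ_y = 998.0 MPa, ρ = 8450 kg/m³
  silicon carbide: M = 137 kN·m/kg
  nickel superalloy: M = 118 kN·m/kg
Highest index: silicon carbide.

silicon carbide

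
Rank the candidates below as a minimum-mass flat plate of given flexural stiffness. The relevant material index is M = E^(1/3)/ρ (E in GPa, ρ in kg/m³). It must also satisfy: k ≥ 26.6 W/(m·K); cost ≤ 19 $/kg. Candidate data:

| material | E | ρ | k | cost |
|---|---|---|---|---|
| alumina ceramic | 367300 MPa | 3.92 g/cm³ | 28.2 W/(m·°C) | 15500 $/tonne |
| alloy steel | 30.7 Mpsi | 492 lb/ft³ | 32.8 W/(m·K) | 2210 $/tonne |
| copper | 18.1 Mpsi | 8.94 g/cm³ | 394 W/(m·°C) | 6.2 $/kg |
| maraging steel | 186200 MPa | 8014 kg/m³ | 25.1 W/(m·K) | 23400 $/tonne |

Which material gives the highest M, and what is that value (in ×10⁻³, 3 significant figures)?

Screen on constraints: k ≥ 26.6 W/(m·K); cost ≤ 19 $/kg. Survivors: alumina ceramic, alloy steel, copper.
Convert each candidate to consistent units, then evaluate M:
  alumina ceramic: E = 367.3 GPa, ρ = 3920 kg/m³
  alloy steel: E = 211.7 GPa, ρ = 7881 kg/m³
  copper: E = 124.8 GPa, ρ = 8940 kg/m³
  alumina ceramic: M = 1.83×10⁻³
  alloy steel: M = 0.756×10⁻³
  copper: M = 0.559×10⁻³
Highest index: alumina ceramic.

alumina ceramic, M = 1.83×10⁻³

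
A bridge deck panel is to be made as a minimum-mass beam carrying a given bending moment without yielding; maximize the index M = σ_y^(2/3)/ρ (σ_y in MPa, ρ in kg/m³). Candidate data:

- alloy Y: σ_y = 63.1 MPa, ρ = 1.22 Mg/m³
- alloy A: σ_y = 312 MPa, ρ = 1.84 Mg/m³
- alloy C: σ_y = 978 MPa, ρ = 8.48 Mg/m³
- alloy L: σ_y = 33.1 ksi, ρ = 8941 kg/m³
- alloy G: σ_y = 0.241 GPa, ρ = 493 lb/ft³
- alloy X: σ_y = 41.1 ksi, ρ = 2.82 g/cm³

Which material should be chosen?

alloy A

In SI units:
  alloy Y: σ_y = 63.10 MPa, ρ = 1220 kg/m³
  alloy A: σ_y = 312.0 MPa, ρ = 1840 kg/m³
  alloy C: σ_y = 978.0 MPa, ρ = 8480 kg/m³
  alloy L: σ_y = 228.2 MPa, ρ = 8941 kg/m³
  alloy G: σ_y = 241.0 MPa, ρ = 7897 kg/m³
  alloy X: σ_y = 283.4 MPa, ρ = 2820 kg/m³
  alloy A: M = 25.0×10⁻³
  alloy X: M = 15.3×10⁻³
  alloy Y: M = 13.0×10⁻³
  alloy C: M = 11.6×10⁻³
  alloy G: M = 4.90×10⁻³
  alloy L: M = 4.18×10⁻³
Alloy A has the largest M.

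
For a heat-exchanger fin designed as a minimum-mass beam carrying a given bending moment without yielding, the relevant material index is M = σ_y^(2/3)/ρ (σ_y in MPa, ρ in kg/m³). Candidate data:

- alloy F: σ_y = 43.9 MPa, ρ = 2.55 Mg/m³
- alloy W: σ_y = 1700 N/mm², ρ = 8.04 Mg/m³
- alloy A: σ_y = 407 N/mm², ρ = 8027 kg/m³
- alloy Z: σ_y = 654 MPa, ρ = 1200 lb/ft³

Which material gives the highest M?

alloy W

Putting every candidate on a common basis:
  alloy F: σ_y = 43.90 MPa, ρ = 2550 kg/m³
  alloy W: σ_y = 1700 MPa, ρ = 8040 kg/m³
  alloy A: σ_y = 407.0 MPa, ρ = 8027 kg/m³
  alloy Z: σ_y = 654.0 MPa, ρ = 19220 kg/m³
  alloy W: M = 17.7×10⁻³
  alloy A: M = 6.84×10⁻³
  alloy F: M = 4.88×10⁻³
  alloy Z: M = 3.92×10⁻³
Alloy W ranks first.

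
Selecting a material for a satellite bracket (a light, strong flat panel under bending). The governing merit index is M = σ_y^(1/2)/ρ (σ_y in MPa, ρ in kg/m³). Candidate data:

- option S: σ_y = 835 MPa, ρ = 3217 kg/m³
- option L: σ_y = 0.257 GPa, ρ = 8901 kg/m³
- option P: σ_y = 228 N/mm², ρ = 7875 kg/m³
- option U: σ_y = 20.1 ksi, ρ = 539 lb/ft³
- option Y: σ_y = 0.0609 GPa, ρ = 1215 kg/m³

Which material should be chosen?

option S

Normalizing units and computing the index:
  option S: σ_y = 835.0 MPa, ρ = 3217 kg/m³
  option L: σ_y = 257.0 MPa, ρ = 8901 kg/m³
  option P: σ_y = 228.0 MPa, ρ = 7875 kg/m³
  option U: σ_y = 138.6 MPa, ρ = 8634 kg/m³
  option Y: σ_y = 60.90 MPa, ρ = 1215 kg/m³
  option S: M = 8.98×10⁻³
  option Y: M = 6.42×10⁻³
  option P: M = 1.92×10⁻³
  option L: M = 1.80×10⁻³
  option U: M = 1.36×10⁻³
The maximum is for option S.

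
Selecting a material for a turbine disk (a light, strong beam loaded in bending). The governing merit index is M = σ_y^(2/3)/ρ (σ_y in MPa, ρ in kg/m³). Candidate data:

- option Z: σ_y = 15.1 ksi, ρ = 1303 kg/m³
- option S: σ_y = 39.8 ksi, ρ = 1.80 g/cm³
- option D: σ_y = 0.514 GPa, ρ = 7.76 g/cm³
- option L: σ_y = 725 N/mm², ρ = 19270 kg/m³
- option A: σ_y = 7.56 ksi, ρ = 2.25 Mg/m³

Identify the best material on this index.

In SI units:
  option Z: σ_y = 104.1 MPa, ρ = 1303 kg/m³
  option S: σ_y = 274.4 MPa, ρ = 1800 kg/m³
  option D: σ_y = 514.0 MPa, ρ = 7760 kg/m³
  option L: σ_y = 725.0 MPa, ρ = 19270 kg/m³
  option A: σ_y = 52.12 MPa, ρ = 2250 kg/m³
  option S: M = 23.5×10⁻³
  option Z: M = 17.0×10⁻³
  option D: M = 8.27×10⁻³
  option A: M = 6.20×10⁻³
  option L: M = 4.19×10⁻³
Option S has the largest M.

option S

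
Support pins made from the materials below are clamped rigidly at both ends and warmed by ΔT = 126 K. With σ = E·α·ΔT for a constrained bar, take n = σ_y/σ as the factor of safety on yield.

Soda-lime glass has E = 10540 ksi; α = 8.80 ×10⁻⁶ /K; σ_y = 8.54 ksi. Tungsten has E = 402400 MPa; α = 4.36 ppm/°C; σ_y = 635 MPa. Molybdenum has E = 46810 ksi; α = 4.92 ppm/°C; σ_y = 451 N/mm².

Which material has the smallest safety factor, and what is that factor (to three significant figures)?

soda-lime glass, n = 0.731

With everything in SI (GPa, ×10⁻⁶/K, MPa):
  soda-lime glass: E = 72.67, α = 8.80, σ_y = 58.88 → σ = 80.6 MPa, n = 0.731
  tungsten: E = 402.4, α = 4.36, σ_y = 635.0 → σ = 221 MPa, n = 2.87
  molybdenum: E = 322.7, α = 4.92, σ_y = 451.0 → σ = 200 MPa, n = 2.25
The minimum is soda-lime glass at n = 0.731.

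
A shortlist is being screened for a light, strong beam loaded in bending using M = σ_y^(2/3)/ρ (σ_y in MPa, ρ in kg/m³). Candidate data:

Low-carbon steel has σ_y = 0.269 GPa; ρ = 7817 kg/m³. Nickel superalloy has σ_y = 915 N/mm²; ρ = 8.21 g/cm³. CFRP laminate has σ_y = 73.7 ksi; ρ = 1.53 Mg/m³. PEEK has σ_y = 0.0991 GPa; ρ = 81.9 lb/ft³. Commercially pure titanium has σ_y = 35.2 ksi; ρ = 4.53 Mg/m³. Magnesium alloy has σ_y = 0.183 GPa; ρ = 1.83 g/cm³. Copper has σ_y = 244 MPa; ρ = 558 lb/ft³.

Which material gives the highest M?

Putting every candidate on a common basis:
  low-carbon steel: σ_y = 269.0 MPa, ρ = 7817 kg/m³
  nickel superalloy: σ_y = 915.0 MPa, ρ = 8210 kg/m³
  CFRP laminate: σ_y = 508.1 MPa, ρ = 1530 kg/m³
  PEEK: σ_y = 99.10 MPa, ρ = 1312 kg/m³
  commercially pure titanium: σ_y = 242.7 MPa, ρ = 4530 kg/m³
  magnesium alloy: σ_y = 183.0 MPa, ρ = 1830 kg/m³
  copper: σ_y = 244.0 MPa, ρ = 8938 kg/m³
  CFRP laminate: M = 41.6×10⁻³
  magnesium alloy: M = 17.6×10⁻³
  PEEK: M = 16.3×10⁻³
  nickel superalloy: M = 11.5×10⁻³
  commercially pure titanium: M = 8.59×10⁻³
  low-carbon steel: M = 5.33×10⁻³
  copper: M = 4.37×10⁻³
CFRP laminate ranks first.

CFRP laminate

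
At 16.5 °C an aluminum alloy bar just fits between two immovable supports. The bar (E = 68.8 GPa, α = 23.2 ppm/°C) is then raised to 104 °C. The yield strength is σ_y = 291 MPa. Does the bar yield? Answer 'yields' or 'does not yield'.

does not yield

ΔT = 87.50 K. Constrained thermal stress σ = E·α·ΔT = 68.80×10³ MPa × 23.2×10⁻⁶ × 87.50 = 140 MPa (compressive).
Compare to σ_y = 291 MPa: σ < σ_y, so it does not yield.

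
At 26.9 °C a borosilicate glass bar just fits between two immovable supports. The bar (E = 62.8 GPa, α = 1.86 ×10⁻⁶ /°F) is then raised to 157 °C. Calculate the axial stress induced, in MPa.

α = 1.86×10⁻⁶/°F × 9/5 = 3.35×10⁻⁶/K.
ΔT = 130.1 K. Constrained thermal stress σ = E·α·ΔT = 62.80×10³ MPa × 3.35×10⁻⁶ × 130.1 = 27.4 MPa (compressive).

27.4 MPa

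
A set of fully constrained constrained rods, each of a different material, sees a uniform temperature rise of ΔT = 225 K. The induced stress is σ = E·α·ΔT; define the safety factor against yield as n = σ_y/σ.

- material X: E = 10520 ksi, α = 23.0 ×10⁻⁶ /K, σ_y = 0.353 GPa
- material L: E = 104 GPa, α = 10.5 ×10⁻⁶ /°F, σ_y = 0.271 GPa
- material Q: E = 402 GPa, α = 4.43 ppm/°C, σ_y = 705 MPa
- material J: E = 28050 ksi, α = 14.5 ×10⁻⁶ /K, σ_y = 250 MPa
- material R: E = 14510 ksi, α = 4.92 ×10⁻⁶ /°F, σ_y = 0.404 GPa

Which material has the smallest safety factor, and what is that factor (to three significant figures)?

Converting E to GPa, α to ×10⁻⁶/K, σ_y to MPa, then σ and n for each:
  material X: E = 72.53, α = 23.0, σ_y = 353.0 → σ = 375 MPa, n = 0.940
  material L: E = 104.0, α = 18.9, σ_y = 271.0 → σ = 442 MPa, n = 0.613
  material Q: E = 402.0, α = 4.43, σ_y = 705.0 → σ = 401 MPa, n = 1.76
  material J: E = 193.4, α = 14.5, σ_y = 250.0 → σ = 631 MPa, n = 0.396
  material R: E = 100.0, α = 8.86, σ_y = 404.0 → σ = 199 MPa, n = 2.03
Material J has the lowest safety factor, n = 0.396.

material J, n = 0.396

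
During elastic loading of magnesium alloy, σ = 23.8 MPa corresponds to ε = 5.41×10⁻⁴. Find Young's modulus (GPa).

44.0 GPa

E = σ/ε = 23.8 MPa / 5.41×10⁻⁴ = 43990 MPa = 44.0 GPa.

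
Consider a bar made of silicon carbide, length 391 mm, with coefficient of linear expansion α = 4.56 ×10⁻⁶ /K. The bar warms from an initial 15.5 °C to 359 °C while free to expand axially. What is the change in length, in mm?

0.612 mm

ΔT = 359 − 15.5 = 343.5 K.
ΔL = α·L₀·ΔT = 4.56×10⁻⁶ × 391 mm × 343.5 K = 0.612 mm.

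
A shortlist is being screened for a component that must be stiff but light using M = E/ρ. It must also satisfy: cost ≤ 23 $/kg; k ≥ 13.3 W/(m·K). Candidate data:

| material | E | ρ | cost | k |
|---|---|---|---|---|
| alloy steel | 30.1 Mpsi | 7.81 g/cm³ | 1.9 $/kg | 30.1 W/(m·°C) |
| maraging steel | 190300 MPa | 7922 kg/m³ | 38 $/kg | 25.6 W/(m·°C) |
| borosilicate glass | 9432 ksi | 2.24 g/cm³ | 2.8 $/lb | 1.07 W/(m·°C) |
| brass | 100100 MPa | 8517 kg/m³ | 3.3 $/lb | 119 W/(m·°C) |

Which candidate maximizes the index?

Screen on constraints: cost ≤ 23 $/kg; k ≥ 13.3 W/(m·K). Survivors: alloy steel, brass.
In SI units:
  alloy steel: E = 207.5 GPa, ρ = 7810 kg/m³
  brass: E = 100.1 GPa, ρ = 8517 kg/m³
  alloy steel: M = 26.6 MN·m/kg
  brass: M = 11.8 MN·m/kg
Alloy steel ranks first.

alloy steel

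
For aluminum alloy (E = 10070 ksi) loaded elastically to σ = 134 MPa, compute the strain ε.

1.93×10⁻³

E = 10070 ksi = 69.43 GPa = 69430 MPa.
ε = σ/E = 134 / 69430 = 1.93×10⁻³.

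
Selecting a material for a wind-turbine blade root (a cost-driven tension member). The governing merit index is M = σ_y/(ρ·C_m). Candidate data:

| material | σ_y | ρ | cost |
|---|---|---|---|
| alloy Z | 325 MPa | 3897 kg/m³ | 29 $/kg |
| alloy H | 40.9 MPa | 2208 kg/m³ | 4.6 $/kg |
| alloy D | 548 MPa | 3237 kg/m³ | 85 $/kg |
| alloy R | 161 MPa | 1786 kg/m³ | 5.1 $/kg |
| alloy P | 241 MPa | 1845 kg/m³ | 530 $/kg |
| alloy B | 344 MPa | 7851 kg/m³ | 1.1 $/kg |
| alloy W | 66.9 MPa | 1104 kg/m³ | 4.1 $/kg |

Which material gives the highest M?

Computing M directly (units already consistent):
  alloy B: M = 39.8 kN·m per $
  alloy R: M = 17.7 kN·m per $
  alloy W: M = 14.8 kN·m per $
  alloy H: M = 4.03 kN·m per $
  alloy Z: M = 2.88 kN·m per $
  alloy D: M = 1.99 kN·m per $
  alloy P: M = 0.246 kN·m per $
Alloy B has the largest M.

alloy B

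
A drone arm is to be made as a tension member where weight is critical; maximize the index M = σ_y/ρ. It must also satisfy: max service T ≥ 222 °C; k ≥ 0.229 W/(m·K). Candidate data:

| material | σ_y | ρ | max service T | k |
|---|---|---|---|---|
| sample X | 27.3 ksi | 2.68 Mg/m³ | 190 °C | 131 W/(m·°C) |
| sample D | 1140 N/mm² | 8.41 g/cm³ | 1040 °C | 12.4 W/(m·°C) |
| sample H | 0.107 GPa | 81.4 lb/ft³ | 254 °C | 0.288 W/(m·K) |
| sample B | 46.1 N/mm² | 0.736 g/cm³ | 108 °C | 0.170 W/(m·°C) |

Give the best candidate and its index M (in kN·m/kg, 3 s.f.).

sample D, M = 136 kN·m/kg

Screen on constraints: max service T ≥ 222 °C; k ≥ 0.229 W/(m·K). Survivors: sample D, sample H.
Convert each candidate to consistent units, then evaluate M:
  sample D: σ_y = 1140 MPa, ρ = 8410 kg/m³
  sample H: σ_y = 107.0 MPa, ρ = 1304 kg/m³
  sample D: M = 136 kN·m/kg
  sample H: M = 82.1 kN·m/kg
Sample D ranks first.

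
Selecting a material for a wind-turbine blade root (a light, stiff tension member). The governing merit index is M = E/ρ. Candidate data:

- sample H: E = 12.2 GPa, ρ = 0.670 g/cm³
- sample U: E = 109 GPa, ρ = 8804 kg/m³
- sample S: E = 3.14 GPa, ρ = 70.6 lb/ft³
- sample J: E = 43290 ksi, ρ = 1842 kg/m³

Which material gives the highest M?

sample J

Convert each candidate to consistent units, then evaluate M:
  sample H: E = 12.20 GPa, ρ = 670.0 kg/m³
  sample U: E = 109.0 GPa, ρ = 8804 kg/m³
  sample S: E = 3.140 GPa, ρ = 1131 kg/m³
  sample J: E = 298.5 GPa, ρ = 1842 kg/m³
  sample J: M = 162 MN·m/kg
  sample H: M = 18.2 MN·m/kg
  sample U: M = 12.4 MN·m/kg
  sample S: M = 2.78 MN·m/kg
Sample J ranks first.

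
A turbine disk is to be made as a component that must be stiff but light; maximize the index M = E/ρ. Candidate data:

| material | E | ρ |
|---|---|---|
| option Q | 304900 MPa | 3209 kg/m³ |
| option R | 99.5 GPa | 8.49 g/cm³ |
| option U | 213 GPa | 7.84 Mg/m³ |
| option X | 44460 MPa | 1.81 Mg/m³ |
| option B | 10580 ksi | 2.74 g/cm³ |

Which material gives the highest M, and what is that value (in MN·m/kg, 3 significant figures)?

option Q, M = 95.0 MN·m/kg

After converting to SI:
  option Q: E = 304.9 GPa, ρ = 3209 kg/m³
  option R: E = 99.50 GPa, ρ = 8490 kg/m³
  option U: E = 213.0 GPa, ρ = 7840 kg/m³
  option X: E = 44.46 GPa, ρ = 1810 kg/m³
  option B: E = 72.95 GPa, ρ = 2740 kg/m³
  option Q: M = 95.0 MN·m/kg
  option U: M = 27.2 MN·m/kg
  option B: M = 26.6 MN·m/kg
  option X: M = 24.6 MN·m/kg
  option R: M = 11.7 MN·m/kg
Option Q has the largest M.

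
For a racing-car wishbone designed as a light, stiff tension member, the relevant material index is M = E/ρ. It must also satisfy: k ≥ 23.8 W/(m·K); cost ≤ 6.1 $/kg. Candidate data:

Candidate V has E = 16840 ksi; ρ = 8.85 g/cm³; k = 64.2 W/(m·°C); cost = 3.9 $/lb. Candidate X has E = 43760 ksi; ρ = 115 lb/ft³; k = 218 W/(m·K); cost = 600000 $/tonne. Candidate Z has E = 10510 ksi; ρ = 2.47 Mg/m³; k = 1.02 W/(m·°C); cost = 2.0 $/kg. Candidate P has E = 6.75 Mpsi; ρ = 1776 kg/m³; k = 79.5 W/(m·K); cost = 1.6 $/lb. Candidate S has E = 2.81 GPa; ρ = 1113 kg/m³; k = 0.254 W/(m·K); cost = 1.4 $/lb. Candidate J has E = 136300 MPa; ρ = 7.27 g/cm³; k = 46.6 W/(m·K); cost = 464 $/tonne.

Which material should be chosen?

candidate P

Screen on constraints: k ≥ 23.8 W/(m·K); cost ≤ 6.1 $/kg. Survivors: candidate P, candidate J.
Convert each candidate to consistent units, then evaluate M:
  candidate P: E = 46.54 GPa, ρ = 1776 kg/m³
  candidate J: E = 136.3 GPa, ρ = 7270 kg/m³
  candidate P: M = 26.2 MN·m/kg
  candidate J: M = 18.7 MN·m/kg
The maximum is for candidate P.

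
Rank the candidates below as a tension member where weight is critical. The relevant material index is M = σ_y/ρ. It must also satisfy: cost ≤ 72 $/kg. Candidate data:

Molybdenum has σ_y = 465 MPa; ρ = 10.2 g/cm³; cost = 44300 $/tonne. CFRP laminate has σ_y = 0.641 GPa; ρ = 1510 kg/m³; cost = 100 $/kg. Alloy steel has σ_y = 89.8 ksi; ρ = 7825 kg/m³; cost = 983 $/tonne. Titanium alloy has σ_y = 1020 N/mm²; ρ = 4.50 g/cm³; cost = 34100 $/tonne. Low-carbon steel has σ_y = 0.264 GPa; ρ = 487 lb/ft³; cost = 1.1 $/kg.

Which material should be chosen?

titanium alloy

Screen on constraints: cost ≤ 72 $/kg. Survivors: molybdenum, alloy steel, titanium alloy, low-carbon steel.
Convert each candidate to consistent units, then evaluate M:
  molybdenum: σ_y = 465.0 MPa, ρ = 10200 kg/m³
  alloy steel: σ_y = 619.1 MPa, ρ = 7825 kg/m³
  titanium alloy: σ_y = 1020 MPa, ρ = 4500 kg/m³
  low-carbon steel: σ_y = 264.0 MPa, ρ = 7801 kg/m³
  titanium alloy: M = 227 kN·m/kg
  alloy steel: M = 79.1 kN·m/kg
  molybdenum: M = 45.6 kN·m/kg
  low-carbon steel: M = 33.8 kN·m/kg
The maximum is for titanium alloy.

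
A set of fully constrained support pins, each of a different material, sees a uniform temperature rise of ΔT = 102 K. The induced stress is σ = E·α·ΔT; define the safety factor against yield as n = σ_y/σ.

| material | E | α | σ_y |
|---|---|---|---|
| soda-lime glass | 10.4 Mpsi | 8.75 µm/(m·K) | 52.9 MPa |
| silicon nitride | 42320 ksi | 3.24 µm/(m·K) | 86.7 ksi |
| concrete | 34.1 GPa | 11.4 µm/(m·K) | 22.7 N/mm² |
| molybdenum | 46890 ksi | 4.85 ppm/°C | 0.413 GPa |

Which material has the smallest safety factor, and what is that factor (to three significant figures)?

With everything in SI (GPa, ×10⁻⁶/K, MPa):
  soda-lime glass: E = 71.71, α = 8.75, σ_y = 52.90 → σ = 64.0 MPa, n = 0.827
  silicon nitride: E = 291.8, α = 3.24, σ_y = 597.8 → σ = 96.4 MPa, n = 6.20
  concrete: E = 34.10, α = 11.4, σ_y = 22.70 → σ = 39.7 MPa, n = 0.572
  molybdenum: E = 323.3, α = 4.85, σ_y = 413.0 → σ = 160 MPa, n = 2.58
The minimum is concrete at n = 0.572.

concrete, n = 0.572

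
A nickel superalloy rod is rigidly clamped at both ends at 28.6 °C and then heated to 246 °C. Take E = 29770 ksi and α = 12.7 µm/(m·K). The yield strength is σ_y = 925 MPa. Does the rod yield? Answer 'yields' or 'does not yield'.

E = 29770 ksi = 205.3 GPa.
ΔT = 217.4 K. Constrained thermal stress σ = E·α·ΔT = 205.3×10³ MPa × 12.7×10⁻⁶ × 217.4 = 567 MPa (compressive).
Compare to σ_y = 925 MPa: σ < σ_y, so it does not yield.

does not yield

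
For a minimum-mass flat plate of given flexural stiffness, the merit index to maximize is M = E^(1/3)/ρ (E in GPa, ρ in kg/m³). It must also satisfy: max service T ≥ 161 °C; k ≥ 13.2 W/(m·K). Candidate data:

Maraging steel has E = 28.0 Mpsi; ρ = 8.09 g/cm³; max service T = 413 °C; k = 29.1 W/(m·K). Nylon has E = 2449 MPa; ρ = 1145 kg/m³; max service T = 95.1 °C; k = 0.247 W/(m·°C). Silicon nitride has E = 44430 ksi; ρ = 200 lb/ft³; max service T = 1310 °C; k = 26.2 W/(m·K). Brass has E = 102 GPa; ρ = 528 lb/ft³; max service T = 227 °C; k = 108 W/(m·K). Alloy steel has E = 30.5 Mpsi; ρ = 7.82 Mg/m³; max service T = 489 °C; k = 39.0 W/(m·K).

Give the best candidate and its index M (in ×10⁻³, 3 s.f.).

silicon nitride, M = 2.10×10⁻³

Screen on constraints: max service T ≥ 161 °C; k ≥ 13.2 W/(m·K). Survivors: maraging steel, silicon nitride, brass, alloy steel.
Putting every candidate on a common basis:
  maraging steel: E = 193.1 GPa, ρ = 8090 kg/m³
  silicon nitride: E = 306.3 GPa, ρ = 3204 kg/m³
  brass: E = 102.0 GPa, ρ = 8458 kg/m³
  alloy steel: E = 210.3 GPa, ρ = 7820 kg/m³
  silicon nitride: M = 2.10×10⁻³
  alloy steel: M = 0.760×10⁻³
  maraging steel: M = 0.714×10⁻³
  brass: M = 0.552×10⁻³
Silicon nitride ranks first.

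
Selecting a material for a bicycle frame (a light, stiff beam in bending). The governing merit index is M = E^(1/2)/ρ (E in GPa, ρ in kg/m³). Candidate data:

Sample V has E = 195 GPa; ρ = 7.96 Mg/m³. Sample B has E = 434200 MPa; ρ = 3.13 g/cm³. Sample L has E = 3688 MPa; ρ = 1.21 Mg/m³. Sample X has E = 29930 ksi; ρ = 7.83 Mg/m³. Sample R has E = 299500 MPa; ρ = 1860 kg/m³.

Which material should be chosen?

Convert each candidate to consistent units, then evaluate M:
  sample V: E = 195.0 GPa, ρ = 7960 kg/m³
  sample B: E = 434.2 GPa, ρ = 3130 kg/m³
  sample L: E = 3.688 GPa, ρ = 1210 kg/m³
  sample X: E = 206.4 GPa, ρ = 7830 kg/m³
  sample R: E = 299.5 GPa, ρ = 1860 kg/m³
  sample R: M = 9.30×10⁻³
  sample B: M = 6.66×10⁻³
  sample X: M = 1.83×10⁻³
  sample V: M = 1.75×10⁻³
  sample L: M = 1.59×10⁻³
Sample R ranks first.

sample R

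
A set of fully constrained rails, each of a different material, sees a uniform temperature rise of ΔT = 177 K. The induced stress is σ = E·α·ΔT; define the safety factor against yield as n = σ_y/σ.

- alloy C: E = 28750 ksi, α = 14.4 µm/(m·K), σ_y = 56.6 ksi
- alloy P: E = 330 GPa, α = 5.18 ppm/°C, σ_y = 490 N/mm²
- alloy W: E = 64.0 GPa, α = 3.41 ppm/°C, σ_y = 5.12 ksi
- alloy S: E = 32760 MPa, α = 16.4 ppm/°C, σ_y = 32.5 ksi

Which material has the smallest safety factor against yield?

Per material, after unit conversion:
  alloy C: E = 198.2, α = 14.4, σ_y = 390.2 → σ = 505 MPa, n = 0.772
  alloy P: E = 330.0, α = 5.18, σ_y = 490.0 → σ = 303 MPa, n = 1.62
  alloy W: E = 64.00, α = 3.41, σ_y = 35.30 → σ = 38.6 MPa, n = 0.914
  alloy S: E = 32.76, α = 16.4, σ_y = 224.1 → σ = 95.1 MPa, n = 2.36
Smallest n: alloy C with n = 0.772.

alloy C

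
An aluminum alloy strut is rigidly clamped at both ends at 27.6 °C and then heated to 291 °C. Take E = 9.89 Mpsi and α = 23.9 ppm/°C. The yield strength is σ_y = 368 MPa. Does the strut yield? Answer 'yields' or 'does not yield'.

yields

E = 9.89 Mpsi = 68.19 GPa.
ΔT = 263.4 K. Constrained thermal stress σ = E·α·ΔT = 68.19×10³ MPa × 23.9×10⁻⁶ × 263.4 = 429 MPa (compressive).
Compare to σ_y = 368 MPa: σ ≥ σ_y, so it yields.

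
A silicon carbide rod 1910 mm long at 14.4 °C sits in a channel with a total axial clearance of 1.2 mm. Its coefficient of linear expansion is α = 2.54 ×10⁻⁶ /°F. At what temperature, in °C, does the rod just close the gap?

152 °C

α = 2.54×10⁻⁶/°F × 9/5 = 4.57×10⁻⁶/K.
α·L₀·ΔT = 1.2 mm ⇒ ΔT = 1.2 / (4.57×10⁻⁶ × 1910.0) = 137.4 K.
T = 14.4 + 137.4 = 151.8 °C.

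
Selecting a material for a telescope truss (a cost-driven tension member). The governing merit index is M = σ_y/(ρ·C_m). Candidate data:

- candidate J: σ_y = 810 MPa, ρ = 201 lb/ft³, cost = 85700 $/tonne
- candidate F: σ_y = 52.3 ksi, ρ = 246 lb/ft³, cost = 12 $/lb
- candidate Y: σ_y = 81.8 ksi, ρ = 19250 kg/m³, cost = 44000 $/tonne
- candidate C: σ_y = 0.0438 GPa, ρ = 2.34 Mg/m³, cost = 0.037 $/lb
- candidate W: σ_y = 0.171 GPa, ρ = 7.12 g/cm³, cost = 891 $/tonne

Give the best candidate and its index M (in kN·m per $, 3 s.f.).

candidate C, M = 229 kN·m per $

Normalizing units and computing the index:
  candidate J: σ_y = 810.0 MPa, ρ = 3220 kg/m³, cost = 85.70 $/kg
  candidate F: σ_y = 360.6 MPa, ρ = 3941 kg/m³, cost = 26.46 $/kg
  candidate Y: σ_y = 564.0 MPa, ρ = 19250 kg/m³, cost = 44.00 $/kg
  candidate C: σ_y = 43.80 MPa, ρ = 2340 kg/m³, cost = 0.08157 $/kg
  candidate W: σ_y = 171.0 MPa, ρ = 7120 kg/m³, cost = 0.8910 $/kg
  candidate C: M = 229 kN·m per $
  candidate W: M = 27.0 kN·m per $
  candidate F: M = 3.46 kN·m per $
  candidate J: M = 2.94 kN·m per $
  candidate Y: M = 0.666 kN·m per $
Highest index: candidate C.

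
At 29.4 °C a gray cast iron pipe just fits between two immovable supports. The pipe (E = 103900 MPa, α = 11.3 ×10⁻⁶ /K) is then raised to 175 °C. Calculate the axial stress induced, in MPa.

E = 103900 MPa = 103.9 GPa.
ΔT = 145.6 K. Constrained thermal stress σ = E·α·ΔT = 103.9×10³ MPa × 11.3×10⁻⁶ × 145.6 = 171 MPa (compressive).

171 MPa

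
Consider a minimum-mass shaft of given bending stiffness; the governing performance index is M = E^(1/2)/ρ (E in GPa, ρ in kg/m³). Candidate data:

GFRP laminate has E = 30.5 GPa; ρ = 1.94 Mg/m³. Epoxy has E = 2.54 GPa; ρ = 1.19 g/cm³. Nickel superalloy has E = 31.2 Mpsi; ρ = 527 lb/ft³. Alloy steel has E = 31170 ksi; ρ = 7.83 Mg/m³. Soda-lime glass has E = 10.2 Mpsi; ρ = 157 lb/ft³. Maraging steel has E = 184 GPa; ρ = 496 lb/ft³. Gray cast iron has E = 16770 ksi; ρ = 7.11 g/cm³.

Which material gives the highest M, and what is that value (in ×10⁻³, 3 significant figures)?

Putting every candidate on a common basis:
  GFRP laminate: E = 30.50 GPa, ρ = 1940 kg/m³
  epoxy: E = 2.540 GPa, ρ = 1190 kg/m³
  nickel superalloy: E = 215.1 GPa, ρ = 8442 kg/m³
  alloy steel: E = 214.9 GPa, ρ = 7830 kg/m³
  soda-lime glass: E = 70.33 GPa, ρ = 2515 kg/m³
  maraging steel: E = 184.0 GPa, ρ = 7945 kg/m³
  gray cast iron: E = 115.6 GPa, ρ = 7110 kg/m³
  soda-lime glass: M = 3.33×10⁻³
  GFRP laminate: M = 2.85×10⁻³
  alloy steel: M = 1.87×10⁻³
  nickel superalloy: M = 1.74×10⁻³
  maraging steel: M = 1.71×10⁻³
  gray cast iron: M = 1.51×10⁻³
  epoxy: M = 1.34×10⁻³
Soda-lime glass has the largest M.

soda-lime glass, M = 3.33×10⁻³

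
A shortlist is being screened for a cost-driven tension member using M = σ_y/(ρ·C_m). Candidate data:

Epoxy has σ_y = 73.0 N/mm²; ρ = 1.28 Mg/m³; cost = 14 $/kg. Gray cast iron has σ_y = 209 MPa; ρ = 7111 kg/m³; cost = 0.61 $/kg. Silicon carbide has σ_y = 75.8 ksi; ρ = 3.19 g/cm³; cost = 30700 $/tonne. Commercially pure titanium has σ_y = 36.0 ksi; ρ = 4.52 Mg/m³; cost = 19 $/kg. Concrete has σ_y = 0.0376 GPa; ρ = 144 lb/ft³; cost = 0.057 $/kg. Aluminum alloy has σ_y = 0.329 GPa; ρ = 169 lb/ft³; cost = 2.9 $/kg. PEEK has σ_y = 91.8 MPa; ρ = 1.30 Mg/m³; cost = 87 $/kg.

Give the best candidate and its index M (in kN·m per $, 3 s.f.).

Convert each candidate to consistent units, then evaluate M:
  epoxy: σ_y = 73.00 MPa, ρ = 1280 kg/m³, cost = 14.00 $/kg
  gray cast iron: σ_y = 209.0 MPa, ρ = 7111 kg/m³, cost = 0.6100 $/kg
  silicon carbide: σ_y = 522.6 MPa, ρ = 3190 kg/m³, cost = 30.70 $/kg
  commercially pure titanium: σ_y = 248.2 MPa, ρ = 4520 kg/m³, cost = 19.00 $/kg
  concrete: σ_y = 37.60 MPa, ρ = 2307 kg/m³, cost = 0.05700 $/kg
  aluminum alloy: σ_y = 329.0 MPa, ρ = 2707 kg/m³, cost = 2.900 $/kg
  PEEK: σ_y = 91.80 MPa, ρ = 1300 kg/m³, cost = 87.00 $/kg
  concrete: M = 286 kN·m per $
  gray cast iron: M = 48.2 kN·m per $
  aluminum alloy: M = 41.9 kN·m per $
  silicon carbide: M = 5.34 kN·m per $
  epoxy: M = 4.07 kN·m per $
  commercially pure titanium: M = 2.89 kN·m per $
  PEEK: M = 0.812 kN·m per $
The maximum is for concrete.

concrete, M = 286 kN·m per $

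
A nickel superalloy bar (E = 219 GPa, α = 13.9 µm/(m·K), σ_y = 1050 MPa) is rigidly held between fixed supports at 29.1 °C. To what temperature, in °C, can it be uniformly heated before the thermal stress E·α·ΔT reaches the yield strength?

374 °C

E·α·ΔT = 1050 MPa ⇒ ΔT = 1050 / (219.0×10³ × 13.9×10⁻⁶) = 344.9 K.
T = 29.1 + 344.9 = 374.0 °C.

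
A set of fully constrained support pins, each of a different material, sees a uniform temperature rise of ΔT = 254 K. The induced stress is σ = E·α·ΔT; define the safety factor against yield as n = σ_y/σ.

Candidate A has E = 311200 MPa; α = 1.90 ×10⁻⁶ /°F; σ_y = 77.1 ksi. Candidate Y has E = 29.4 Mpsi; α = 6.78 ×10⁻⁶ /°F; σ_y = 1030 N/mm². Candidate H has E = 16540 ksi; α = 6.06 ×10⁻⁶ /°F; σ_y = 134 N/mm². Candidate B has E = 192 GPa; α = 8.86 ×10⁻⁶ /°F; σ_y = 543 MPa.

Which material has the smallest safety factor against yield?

candidate H

In consistent units (E in GPa, α in ×10⁻⁶/K, σ_y in MPa):
  candidate A: E = 311.2, α = 3.42, σ_y = 531.6 → σ = 270 MPa, n = 1.97
  candidate Y: E = 202.7, α = 12.2, σ_y = 1030 → σ = 628 MPa, n = 1.64
  candidate H: E = 114.0, α = 10.9, σ_y = 134.0 → σ = 316 MPa, n = 0.424
  candidate B: E = 192.0, α = 15.9, σ_y = 543.0 → σ = 778 MPa, n = 0.698
Candidate H has the lowest safety factor, n = 0.424.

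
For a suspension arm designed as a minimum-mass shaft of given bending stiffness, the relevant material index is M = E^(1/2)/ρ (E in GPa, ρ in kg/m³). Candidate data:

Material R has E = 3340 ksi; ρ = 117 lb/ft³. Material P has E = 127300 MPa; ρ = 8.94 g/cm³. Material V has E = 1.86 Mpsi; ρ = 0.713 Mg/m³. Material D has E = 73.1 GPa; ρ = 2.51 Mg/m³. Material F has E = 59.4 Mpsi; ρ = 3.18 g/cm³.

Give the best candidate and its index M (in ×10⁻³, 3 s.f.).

In SI units:
  material R: E = 23.03 GPa, ρ = 1874 kg/m³
  material P: E = 127.3 GPa, ρ = 8940 kg/m³
  material V: E = 12.82 GPa, ρ = 713.0 kg/m³
  material D: E = 73.10 GPa, ρ = 2510 kg/m³
  material F: E = 409.5 GPa, ρ = 3180 kg/m³
  material F: M = 6.36×10⁻³
  material V: M = 5.02×10⁻³
  material D: M = 3.41×10⁻³
  material R: M = 2.56×10⁻³
  material P: M = 1.26×10⁻³
Material F has the largest M.

material F, M = 6.36×10⁻³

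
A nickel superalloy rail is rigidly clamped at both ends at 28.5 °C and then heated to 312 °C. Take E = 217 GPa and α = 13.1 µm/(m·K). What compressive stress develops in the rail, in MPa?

806 MPa

ΔT = 283.5 K. Constrained thermal stress σ = E·α·ΔT = 217.0×10³ MPa × 13.1×10⁻⁶ × 283.5 = 806 MPa (compressive).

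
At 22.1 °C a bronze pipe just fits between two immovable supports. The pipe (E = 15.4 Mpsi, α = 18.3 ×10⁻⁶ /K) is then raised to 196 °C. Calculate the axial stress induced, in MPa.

338 MPa

E = 15.4 Mpsi = 106.2 GPa.
ΔT = 173.9 K. Constrained thermal stress σ = E·α·ΔT = 106.2×10³ MPa × 18.3×10⁻⁶ × 173.9 = 338 MPa (compressive).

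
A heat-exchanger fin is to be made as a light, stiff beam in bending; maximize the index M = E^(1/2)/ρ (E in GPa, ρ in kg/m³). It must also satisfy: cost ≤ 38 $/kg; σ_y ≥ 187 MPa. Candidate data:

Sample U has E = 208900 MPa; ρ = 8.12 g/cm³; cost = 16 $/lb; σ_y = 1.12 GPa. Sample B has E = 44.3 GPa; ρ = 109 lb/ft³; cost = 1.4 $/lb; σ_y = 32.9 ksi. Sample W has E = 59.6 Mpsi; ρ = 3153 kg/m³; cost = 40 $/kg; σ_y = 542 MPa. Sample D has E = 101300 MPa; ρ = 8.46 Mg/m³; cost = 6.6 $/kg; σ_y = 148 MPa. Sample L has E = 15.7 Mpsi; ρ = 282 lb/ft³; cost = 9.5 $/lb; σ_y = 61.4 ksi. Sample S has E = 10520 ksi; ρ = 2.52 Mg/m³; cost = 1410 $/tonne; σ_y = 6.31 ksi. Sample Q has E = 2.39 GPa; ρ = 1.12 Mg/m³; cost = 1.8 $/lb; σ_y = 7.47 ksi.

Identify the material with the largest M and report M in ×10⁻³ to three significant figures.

Screen on constraints: cost ≤ 38 $/kg; σ_y ≥ 187 MPa. Survivors: sample U, sample B, sample L.
In SI units:
  sample U: E = 208.9 GPa, ρ = 8120 kg/m³
  sample B: E = 44.30 GPa, ρ = 1746 kg/m³
  sample L: E = 108.2 GPa, ρ = 4517 kg/m³
  sample B: M = 3.81×10⁻³
  sample L: M = 2.30×10⁻³
  sample U: M = 1.78×10⁻³
Sample B has the largest M.

sample B, M = 3.81×10⁻³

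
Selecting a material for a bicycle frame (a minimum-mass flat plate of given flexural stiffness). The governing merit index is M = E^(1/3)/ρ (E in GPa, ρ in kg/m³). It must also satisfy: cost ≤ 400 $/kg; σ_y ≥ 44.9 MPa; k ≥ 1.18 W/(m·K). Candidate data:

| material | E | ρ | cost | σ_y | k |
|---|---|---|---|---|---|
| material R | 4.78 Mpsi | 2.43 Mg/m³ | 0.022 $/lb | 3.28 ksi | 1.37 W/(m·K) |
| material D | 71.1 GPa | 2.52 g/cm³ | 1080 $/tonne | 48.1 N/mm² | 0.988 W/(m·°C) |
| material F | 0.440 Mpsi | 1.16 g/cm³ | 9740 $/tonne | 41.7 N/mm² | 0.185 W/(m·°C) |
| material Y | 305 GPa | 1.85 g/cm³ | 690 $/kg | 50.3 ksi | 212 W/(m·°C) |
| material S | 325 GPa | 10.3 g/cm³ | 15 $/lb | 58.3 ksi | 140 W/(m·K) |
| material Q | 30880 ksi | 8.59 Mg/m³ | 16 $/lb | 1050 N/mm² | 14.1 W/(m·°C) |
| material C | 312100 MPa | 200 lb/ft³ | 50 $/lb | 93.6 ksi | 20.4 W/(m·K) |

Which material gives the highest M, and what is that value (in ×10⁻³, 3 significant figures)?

Screen on constraints: cost ≤ 400 $/kg; σ_y ≥ 44.9 MPa; k ≥ 1.18 W/(m·K). Survivors: material S, material Q, material C.
Putting every candidate on a common basis:
  material S: E = 325.0 GPa, ρ = 10300 kg/m³
  material Q: E = 212.9 GPa, ρ = 8590 kg/m³
  material C: E = 312.1 GPa, ρ = 3204 kg/m³
  material C: M = 2.12×10⁻³
  material Q: M = 0.695×10⁻³
  material S: M = 0.668×10⁻³
Material C has the largest M.

material C, M = 2.12×10⁻³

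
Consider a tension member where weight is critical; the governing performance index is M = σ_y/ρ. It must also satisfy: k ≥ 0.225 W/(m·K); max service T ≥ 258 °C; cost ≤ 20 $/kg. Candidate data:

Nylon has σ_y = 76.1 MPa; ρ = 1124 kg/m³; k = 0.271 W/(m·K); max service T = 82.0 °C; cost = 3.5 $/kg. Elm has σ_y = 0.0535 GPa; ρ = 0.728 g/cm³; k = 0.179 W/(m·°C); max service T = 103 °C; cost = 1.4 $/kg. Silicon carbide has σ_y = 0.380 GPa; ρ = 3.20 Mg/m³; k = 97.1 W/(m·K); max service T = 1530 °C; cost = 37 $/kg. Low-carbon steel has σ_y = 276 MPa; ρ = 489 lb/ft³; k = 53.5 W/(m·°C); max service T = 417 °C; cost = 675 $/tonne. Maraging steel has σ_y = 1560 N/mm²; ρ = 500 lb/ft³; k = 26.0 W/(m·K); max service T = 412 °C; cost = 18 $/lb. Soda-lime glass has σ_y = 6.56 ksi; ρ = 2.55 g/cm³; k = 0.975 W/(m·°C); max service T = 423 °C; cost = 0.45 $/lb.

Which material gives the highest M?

low-carbon steel

Screen on constraints: k ≥ 0.225 W/(m·K); max service T ≥ 258 °C; cost ≤ 20 $/kg. Survivors: low-carbon steel, soda-lime glass.
In SI units:
  low-carbon steel: σ_y = 276.0 MPa, ρ = 7833 kg/m³
  soda-lime glass: σ_y = 45.23 MPa, ρ = 2550 kg/m³
  low-carbon steel: M = 35.2 kN·m/kg
  soda-lime glass: M = 17.7 kN·m/kg
Low-carbon steel ranks first.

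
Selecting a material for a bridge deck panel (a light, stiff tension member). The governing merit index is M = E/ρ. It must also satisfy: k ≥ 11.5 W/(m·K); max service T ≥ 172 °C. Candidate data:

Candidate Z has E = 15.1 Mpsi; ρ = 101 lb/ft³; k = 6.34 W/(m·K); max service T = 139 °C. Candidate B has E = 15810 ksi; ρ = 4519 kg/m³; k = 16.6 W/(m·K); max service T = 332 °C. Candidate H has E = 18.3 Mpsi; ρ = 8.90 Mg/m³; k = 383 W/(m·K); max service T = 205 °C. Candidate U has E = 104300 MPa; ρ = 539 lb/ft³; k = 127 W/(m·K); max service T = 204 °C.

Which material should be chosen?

candidate B

Screen on constraints: k ≥ 11.5 W/(m·K); max service T ≥ 172 °C. Survivors: candidate B, candidate H, candidate U.
In SI units:
  candidate B: E = 109.0 GPa, ρ = 4519 kg/m³
  candidate H: E = 126.2 GPa, ρ = 8900 kg/m³
  candidate U: E = 104.3 GPa, ρ = 8634 kg/m³
  candidate B: M = 24.1 MN·m/kg
  candidate H: M = 14.2 MN·m/kg
  candidate U: M = 12.1 MN·m/kg
The maximum is for candidate B.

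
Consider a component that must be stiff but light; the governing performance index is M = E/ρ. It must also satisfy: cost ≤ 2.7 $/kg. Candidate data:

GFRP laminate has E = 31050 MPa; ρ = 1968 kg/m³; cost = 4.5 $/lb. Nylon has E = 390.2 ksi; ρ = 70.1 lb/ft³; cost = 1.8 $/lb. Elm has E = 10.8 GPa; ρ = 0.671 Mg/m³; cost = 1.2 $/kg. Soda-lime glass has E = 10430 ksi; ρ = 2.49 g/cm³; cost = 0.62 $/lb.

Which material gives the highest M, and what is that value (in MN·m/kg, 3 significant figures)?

Screen on constraints: cost ≤ 2.7 $/kg. Survivors: elm, soda-lime glass.
After converting to SI:
  elm: E = 10.80 GPa, ρ = 671.0 kg/m³
  soda-lime glass: E = 71.91 GPa, ρ = 2490 kg/m³
  soda-lime glass: M = 28.9 MN·m/kg
  elm: M = 16.1 MN·m/kg
The maximum is for soda-lime glass.

soda-lime glass, M = 28.9 MN·m/kg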